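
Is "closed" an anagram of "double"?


Word 1: "double" → sorted: bdelou
Word 2: "closed" → sorted: cdelos
Same letters? bdelou != cdelos
Anagram = No


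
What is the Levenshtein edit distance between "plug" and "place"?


Word 1: "plug" (length 4)
Word 2: "place" (length 5)
One optimal edit sequence (insert/delete/substitute each cost 1):
  1. keep 'p'
  2. keep 'l'
  3. insert 'a'  (+1)
  4. substitute 'u' -> 'c'  (+1)
  5. substitute 'g' -> 'e'  (+1)
Total edit operations: 3
Edit distance = 3


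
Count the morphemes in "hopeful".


Word: "hopeful"
Morphemes: hope | -ful
Each morpheme carries meaning
= 2 morphemes


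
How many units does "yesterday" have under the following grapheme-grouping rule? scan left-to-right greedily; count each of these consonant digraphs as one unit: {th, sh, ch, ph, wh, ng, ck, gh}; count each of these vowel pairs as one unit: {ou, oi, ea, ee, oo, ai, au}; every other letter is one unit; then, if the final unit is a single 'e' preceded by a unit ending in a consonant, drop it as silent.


Word: "yesterday" (9 letters)
Left-to-right scan:
  1. 'y' (letter)
  2. 'e' (letter)
  3. 's' (letter)
  4. 't' (letter)
  5. 'e' (letter)
  6. 'r' (letter)
  7. 'd' (letter)
  8. 'a' (letter)
  9. 'y' (letter)
Units from scan: 9
Sound units = 9 units


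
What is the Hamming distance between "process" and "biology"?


Comparing character by character (same length = 7):
  Pos 0: 'p' vs 'b' !=
  Pos 1: 'r' vs 'i' !=
  Pos 2: 'o' vs 'o' =
  Pos 3: 'c' vs 'l' !=
  Pos 4: 'e' vs 'o' !=
  Pos 5: 's' vs 'g' !=
  Pos 6: 's' vs 'y' !=
Hamming distance = 6


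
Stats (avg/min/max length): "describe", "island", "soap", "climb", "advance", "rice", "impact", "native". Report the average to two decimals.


Lengths: "describe"=8, "island"=6, "soap"=4, "climb"=5, "advance"=7, "rice"=4, "impact"=6, "native"=6
Sum = 46, Count = 8
Average = 46/8 = 5.75
= avg=5.75, min=4, max=8


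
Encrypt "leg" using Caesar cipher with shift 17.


Word: "leg"
Shift: 17
Each letter → (letter + shift) mod 26:
  'l' (11) + 17 = 2 → 'c'
  'e' (4) + 17 = 21 → 'v'
  'g' (6) + 17 = 23 → 'x'
Result = "cvx"


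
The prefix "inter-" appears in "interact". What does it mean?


Prefix: inter-
As in: interact -> inter- + act
Meaning = between


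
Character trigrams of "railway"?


Word: "railway" (length 7)
Number of trigrams = 7 - 3 + 1 = 5
  Position 0: "rai"
  Position 1: "ail"
  Position 2: "ilw"
  Position 3: "lwa"
  Position 4: "way"
Trigrams = "rai", "ail", "ilw", "lwa", "way"


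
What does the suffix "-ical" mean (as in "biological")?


Suffix: -ical
Example: biological (biology + -ical, with a spelling change)
Meaning = relating to


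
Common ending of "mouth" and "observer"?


Word 1: "mouth"
Word 2: "observer"
Comparing from end:
  Pos -1: 'h' != 'r' (stop)
LCS = "" (length 0)


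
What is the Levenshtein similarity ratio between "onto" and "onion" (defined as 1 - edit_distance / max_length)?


Word 1: "onto" (length 4)
Word 2: "onion" (length 5)
One optimal edit sequence:
  1. keep 'o'
  2. keep 'n'
  3. substitute 't' -> 'i'  (+1)
  4. keep 'o'
  5. insert 'n'  (+1)
Edit distance = 2
Max length = max(4, 5) = 5
Similarity = 1 - 2/5
= 0.6000


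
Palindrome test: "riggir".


Word: "riggir"
Reversed: "riggir"
Forward == Backward? riggir == riggir
Palindrome = Yes


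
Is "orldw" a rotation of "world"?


Word: "world", Candidate: "orldw"
Method: check if candidate is substring of word+word
"worldworld" contains "orldw"? Yes
Is rotation = Yes


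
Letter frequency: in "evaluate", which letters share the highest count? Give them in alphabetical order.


Word: "evaluate"
Letter counts:
  'a': 2
  'e': 2
  'l': 1
  't': 1
  'u': 1
  'v': 1
Maximum count = 2
Most frequent = 'a', 'e' (2 times each)


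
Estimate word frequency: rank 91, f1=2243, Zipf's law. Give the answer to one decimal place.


Zipf's law: f(r) = f(1) / r
f(1) = 2243
f(91) = 2243 / 91
= 24.6 occurrences


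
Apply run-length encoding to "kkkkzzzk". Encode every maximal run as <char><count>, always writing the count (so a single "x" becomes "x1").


String: "kkkkzzzk"
Scanning for consecutive runs:
  'k' x 4
  'z' x 3
  'k' x 1
RLE = "k4z3k1"


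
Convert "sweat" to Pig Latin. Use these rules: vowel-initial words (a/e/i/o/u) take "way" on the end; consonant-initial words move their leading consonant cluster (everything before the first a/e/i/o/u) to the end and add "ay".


Word: "sweat"
Starts with consonant(s) → move to end, add 'ay'
Consonant cluster: "sw"
Pig Latin = "eatsway"


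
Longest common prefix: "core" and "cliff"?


Word 1: "core"
Word 2: "cliff"
Comparing from start:
  Pos 0: 'c' == 'c'
  Pos 1: 'o' != 'l' (stop)
LCP = "c" (length 1)


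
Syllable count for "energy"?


Word: "energy"
Syllable breakdown: en | er | gy
Counting: 3 parts
= 3 syllables


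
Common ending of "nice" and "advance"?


Word 1: "nice"
Word 2: "advance"
Comparing from end:
  Pos -1: 'e' == 'e'
  Pos -2: 'c' == 'c'
  Pos -3: 'i' != 'n' (stop)
LCS = "ce" (length 2)


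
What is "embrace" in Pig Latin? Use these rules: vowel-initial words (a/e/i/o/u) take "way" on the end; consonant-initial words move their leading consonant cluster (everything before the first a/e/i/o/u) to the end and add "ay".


Word: "embrace"
Starts with vowel → add 'way'
Pig Latin = "embraceway"


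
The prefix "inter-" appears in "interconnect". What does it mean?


Prefix: inter-
As in: interconnect -> inter- + connect
Meaning = between


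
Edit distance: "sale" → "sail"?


Word 1: "sale" (length 4)
Word 2: "sail" (length 4)
One optimal edit sequence (insert/delete/substitute each cost 1):
  1. keep 's'
  2. keep 'a'
  3. substitute 'l' -> 'i'  (+1)
  4. substitute 'e' -> 'l'  (+1)
Total edit operations: 2
Edit distance = 2


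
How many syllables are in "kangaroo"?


Word: "kangaroo"
Syllable breakdown: kan | ga | roo
Counting: 3 parts
= 3 syllables


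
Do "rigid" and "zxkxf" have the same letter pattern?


Pattern of "rigid": [0, 1, 2, 1, 3]
Pattern of "zxkxf": [0, 1, 2, 1, 3]
Patterns match
Same pattern = Yes


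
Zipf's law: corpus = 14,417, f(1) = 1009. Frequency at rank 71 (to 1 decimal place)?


Zipf's law: f(r) = f(1) / r
f(1) = 1009
f(71) = 1009 / 71
= 14.2 occurrences


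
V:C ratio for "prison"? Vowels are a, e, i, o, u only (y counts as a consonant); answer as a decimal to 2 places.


Word: "prison"
Vowels (a,e,i,o,u): 2
Consonants: 4
Ratio = 2/4
= 0.50


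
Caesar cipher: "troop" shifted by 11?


Word: "troop"
Shift: 11
Each letter → (letter + shift) mod 26:
  't' (19) + 11 = 4 → 'e'
  'r' (17) + 11 = 2 → 'c'
  'o' (14) + 11 = 25 → 'z'
  'o' (14) + 11 = 25 → 'z'
  'p' (15) + 11 = 0 → 'a'
Result = "eczza"


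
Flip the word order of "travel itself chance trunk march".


Original: "travel itself chance trunk march"
Words (1..n): travel | itself | chance | trunk | march
Reversed (n..1): march | trunk | chance | itself | travel
Result = "march trunk chance itself travel"


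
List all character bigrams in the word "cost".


Word: "cost" (length 4)
Number of bigrams = 4 - 2 + 1 = 3
  Position 0: "co"
  Position 1: "os"
  Position 2: "st"
Bigrams = "co", "os", "st"


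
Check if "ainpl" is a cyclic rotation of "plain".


Word: "plain", Candidate: "ainpl"
Method: check if candidate is substring of word+word
"plainplain" contains "ainpl"? Yes
Is rotation = Yes


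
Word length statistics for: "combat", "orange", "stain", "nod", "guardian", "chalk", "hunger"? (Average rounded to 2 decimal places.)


Lengths: "combat"=6, "orange"=6, "stain"=5, "nod"=3, "guardian"=8, "chalk"=5, "hunger"=6
Sum = 39, Count = 7
Average = 39/7 = 5.57
= avg=5.57, min=3, max=8


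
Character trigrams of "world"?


Word: "world" (length 5)
Number of trigrams = 5 - 3 + 1 = 3
  Position 0: "wor"
  Position 1: "orl"
  Position 2: "rld"
Trigrams = "wor", "orl", "rld"


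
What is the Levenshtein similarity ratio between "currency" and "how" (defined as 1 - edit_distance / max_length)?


Word 1: "currency" (length 8)
Word 2: "how" (length 3)
One optimal edit sequence:
  1. delete 'c'  (+1)
  2. delete 'u'  (+1)
  3. delete 'r'  (+1)
  4. delete 'r'  (+1)
  5. delete 'e'  (+1)
  6. substitute 'n' -> 'h'  (+1)
  7. substitute 'c' -> 'o'  (+1)
  8. substitute 'y' -> 'w'  (+1)
Edit distance = 8
Max length = max(8, 3) = 8
Similarity = 1 - 8/8
= 0.0000


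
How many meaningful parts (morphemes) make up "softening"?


Word: "softening"
Morphemes: soft | -en | -ing
Each morpheme carries meaning
= 3 morphemes


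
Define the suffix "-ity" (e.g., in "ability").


Suffix: -ity
Example: ability (able + -ity, with a spelling change)
Meaning = quality of


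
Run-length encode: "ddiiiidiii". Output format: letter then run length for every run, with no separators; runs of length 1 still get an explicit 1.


String: "ddiiiidiii"
Scanning for consecutive runs:
  'd' x 2
  'i' x 4
  'd' x 1
  'i' x 3
RLE = "d2i4d1i3"


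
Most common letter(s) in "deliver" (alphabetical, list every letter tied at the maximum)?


Word: "deliver"
Letter counts:
  'd': 1
  'e': 2
  'i': 1
  'l': 1
  'r': 1
  'v': 1
Maximum count = 2
Most frequent = 'e' (2 times each)


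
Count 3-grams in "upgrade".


Word: "upgrade" (length 7)
Number of 3-grams = length - 3 + 1 = 7 - 3 + 1
= 5


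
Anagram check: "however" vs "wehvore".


Word 1: "however" → sorted: eehorvw
Word 2: "wehvore" → sorted: eehorvw
Same letters? eehorvw == eehorvw
Anagram = Yes


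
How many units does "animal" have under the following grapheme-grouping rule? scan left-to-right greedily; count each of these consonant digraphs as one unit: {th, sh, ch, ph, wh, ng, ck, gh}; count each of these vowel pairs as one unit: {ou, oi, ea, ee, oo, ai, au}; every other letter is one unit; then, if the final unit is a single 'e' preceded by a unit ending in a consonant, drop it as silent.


Word: "animal" (6 letters)
Left-to-right scan:
  1. 'a' (letter)
  2. 'n' (letter)
  3. 'i' (letter)
  4. 'm' (letter)
  5. 'a' (letter)
  6. 'l' (letter)
Units from scan: 6
Sound units = 6 units


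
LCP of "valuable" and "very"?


Word 1: "valuable"
Word 2: "very"
Comparing from start:
  Pos 0: 'v' == 'v'
  Pos 1: 'a' != 'e' (stop)
LCP = "v" (length 1)


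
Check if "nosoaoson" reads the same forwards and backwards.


Word: "nosoaoson"
Reversed: "nosoaoson"
Forward == Backward? nosoaoson == nosoaoson
Palindrome = Yes


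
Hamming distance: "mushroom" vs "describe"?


Comparing character by character (same length = 8):
  Pos 0: 'm' vs 'd' !=
  Pos 1: 'u' vs 'e' !=
  Pos 2: 's' vs 's' =
  Pos 3: 'h' vs 'c' !=
  Pos 4: 'r' vs 'r' =
  Pos 5: 'o' vs 'i' !=
  Pos 6: 'o' vs 'b' !=
  Pos 7: 'm' vs 'e' !=
Hamming distance = 6


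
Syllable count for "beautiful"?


Word: "beautiful"
Syllable breakdown: beau-ti-ful
Counting: 3 parts
= 3 syllables


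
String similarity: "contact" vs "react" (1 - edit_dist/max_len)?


Word 1: "contact" (length 7)
Word 2: "react" (length 5)
One optimal edit sequence:
  1. delete 'c'  (+1)
  2. delete 'o'  (+1)
  3. substitute 'n' -> 'r'  (+1)
  4. substitute 't' -> 'e'  (+1)
  5. keep 'a'
  6. keep 'c'
  7. keep 't'
Edit distance = 4
Max length = max(7, 5) = 7
Similarity = 1 - 4/7
= 0.4286


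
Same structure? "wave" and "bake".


Pattern of "wave": [0, 1, 2, 3]
Pattern of "bake": [0, 1, 2, 3]
Patterns match
Same pattern = Yes


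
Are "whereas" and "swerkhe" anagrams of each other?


Word 1: "whereas" → sorted: aeehrsw
Word 2: "swerkhe" → sorted: eehkrsw
Same letters? aeehrsw != eehkrsw
Anagram = No


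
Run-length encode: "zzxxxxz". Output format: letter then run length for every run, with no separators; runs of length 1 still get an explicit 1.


String: "zzxxxxz"
Scanning for consecutive runs:
  'z' x 2
  'x' x 4
  'z' x 1
RLE = "z2x4z1"


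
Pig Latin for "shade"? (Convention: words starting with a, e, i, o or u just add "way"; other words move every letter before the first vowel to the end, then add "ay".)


Word: "shade"
Starts with consonant(s) → move to end, add 'ay'
Consonant cluster: "sh"
Pig Latin = "adeshay"


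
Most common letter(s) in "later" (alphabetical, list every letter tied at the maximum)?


Word: "later"
Letter counts:
  'a': 1
  'e': 1
  'l': 1
  'r': 1
  't': 1
Maximum count = 1
Most frequent = 'a', 'e', 'l', 'r', 't' (1 time each)


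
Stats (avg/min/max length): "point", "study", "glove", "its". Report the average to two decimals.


Lengths: "point"=5, "study"=5, "glove"=5, "its"=3
Sum = 18, Count = 4
Average = 18/4 = 4.50
= avg=4.50, min=3, max=5


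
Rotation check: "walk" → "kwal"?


Word: "walk", Candidate: "kwal"
Method: check if candidate is substring of word+word
"walkwalk" contains "kwal"? Yes
Is rotation = Yes


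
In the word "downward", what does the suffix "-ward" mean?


Suffix: -ward
Example: downward (down + -ward)
Meaning = in the direction of


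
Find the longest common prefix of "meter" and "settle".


Word 1: "meter"
Word 2: "settle"
Comparing from start:
  Pos 0: 'm' != 's' (stop)
LCP = "" (length 0)


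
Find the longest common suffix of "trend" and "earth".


Word 1: "trend"
Word 2: "earth"
Comparing from end:
  Pos -1: 'd' != 'h' (stop)
LCS = "" (length 0)


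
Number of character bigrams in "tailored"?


Word: "tailored" (length 8)
Number of 2-grams = length - 2 + 1 = 8 - 2 + 1
= 7


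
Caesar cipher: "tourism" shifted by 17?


Word: "tourism"
Shift: 17
Each letter → (letter + shift) mod 26:
  't' (19) + 17 = 10 → 'k'
  'o' (14) + 17 = 5 → 'f'
  'u' (20) + 17 = 11 → 'l'
  'r' (17) + 17 = 8 → 'i'
  'i' (8) + 17 = 25 → 'z'
  's' (18) + 17 = 9 → 'j'
  'm' (12) + 17 = 3 → 'd'
Result = "kflizjd"


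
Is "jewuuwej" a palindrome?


Word: "jewuuwej"
Reversed: "jewuuwej"
Forward == Backward? jewuuwej == jewuuwej
Palindrome = Yes


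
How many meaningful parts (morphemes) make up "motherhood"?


Word: "motherhood"
Morphemes: mother | -hood
Each morpheme carries meaning
= 2 morphemes


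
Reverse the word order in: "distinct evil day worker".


Original: "distinct evil day worker"
Words (1..n): distinct | evil | day | worker
Reversed (n..1): worker | day | evil | distinct
Result = "worker day evil distinct"


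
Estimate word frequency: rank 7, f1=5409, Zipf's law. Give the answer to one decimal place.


Zipf's law: f(r) = f(1) / r
f(1) = 5409
f(7) = 5409 / 7
= 772.7 occurrences


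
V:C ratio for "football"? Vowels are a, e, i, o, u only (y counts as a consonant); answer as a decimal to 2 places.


Word: "football"
Vowels (a,e,i,o,u): 3
Consonants: 5
Ratio = 3/5
= 0.60


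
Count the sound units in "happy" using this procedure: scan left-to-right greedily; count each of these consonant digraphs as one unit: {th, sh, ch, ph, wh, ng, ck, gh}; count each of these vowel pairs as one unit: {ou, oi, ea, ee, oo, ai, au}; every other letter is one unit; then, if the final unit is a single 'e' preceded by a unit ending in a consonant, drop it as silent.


Word: "happy" (5 letters)
Left-to-right scan:
  [1] 'h' (letter)
  [2] 'a' (letter)
  [3] 'p' (letter)
  [4] 'p' (letter)
  [5] 'y' (letter)
Units from scan: 5
Sound units = 5 units


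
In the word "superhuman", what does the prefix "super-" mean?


Prefix: super-
Example: superhuman = super- + human
Meaning = above / beyond


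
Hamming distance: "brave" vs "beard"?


Comparing character by character (same length = 5):
  Pos 0: 'b' vs 'b' =
  Pos 1: 'r' vs 'e' !=
  Pos 2: 'a' vs 'a' =
  Pos 3: 'v' vs 'r' !=
  Pos 4: 'e' vs 'd' !=
Hamming distance = 3


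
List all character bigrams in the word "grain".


Word: "grain" (length 5)
Number of bigrams = 5 - 2 + 1 = 4
  Position 0: "gr"
  Position 1: "ra"
  Position 2: "ai"
  Position 3: "in"
Bigrams = "gr", "ra", "ai", "in"


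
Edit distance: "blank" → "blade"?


Word 1: "blank" (length 5)
Word 2: "blade" (length 5)
One optimal edit sequence (insert/delete/substitute each cost 1):
  1. keep 'b'
  2. keep 'l'
  3. keep 'a'
  4. substitute 'n' -> 'd'  (+1)
  5. substitute 'k' -> 'e'  (+1)
Total edit operations: 2
Edit distance = 2


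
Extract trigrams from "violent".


Word: "violent" (length 7)
Number of trigrams = 7 - 3 + 1 = 5
  Position 0: "vio"
  Position 1: "iol"
  Position 2: "ole"
  Position 3: "len"
  Position 4: "ent"
Trigrams = "vio", "iol", "ole", "len", "ent"


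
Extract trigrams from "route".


Word: "route" (length 5)
Number of trigrams = 5 - 3 + 1 = 3
  Position 0: "rou"
  Position 1: "out"
  Position 2: "ute"
Trigrams = "rou", "out", "ute"


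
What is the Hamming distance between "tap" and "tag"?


Comparing character by character (same length = 3):
  Pos 0: 't' vs 't' =
  Pos 1: 'a' vs 'a' =
  Pos 2: 'p' vs 'g' !=
Hamming distance = 1


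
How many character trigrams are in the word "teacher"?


Word: "teacher" (length 7)
Number of 3-grams = length - 3 + 1 = 7 - 3 + 1
= 5


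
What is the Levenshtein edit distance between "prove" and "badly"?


Word 1: "prove" (length 5)
Word 2: "badly" (length 5)
One optimal edit sequence (insert/delete/substitute each cost 1):
  1. substitute 'p' -> 'b'  (+1)
  2. substitute 'r' -> 'a'  (+1)
  3. substitute 'o' -> 'd'  (+1)
  4. substitute 'v' -> 'l'  (+1)
  5. substitute 'e' -> 'y'  (+1)
Total edit operations: 5
Edit distance = 5


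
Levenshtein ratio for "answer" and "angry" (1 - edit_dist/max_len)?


Word 1: "answer" (length 6)
Word 2: "angry" (length 5)
One optimal edit sequence:
  1. keep 'a'
  2. keep 'n'
  3. delete 's'  (+1)
  4. substitute 'w' -> 'g'  (+1)
  5. substitute 'e' -> 'r'  (+1)
  6. substitute 'r' -> 'y'  (+1)
Edit distance = 4
Max length = max(6, 5) = 6
Similarity = 1 - 4/6
= 0.3333


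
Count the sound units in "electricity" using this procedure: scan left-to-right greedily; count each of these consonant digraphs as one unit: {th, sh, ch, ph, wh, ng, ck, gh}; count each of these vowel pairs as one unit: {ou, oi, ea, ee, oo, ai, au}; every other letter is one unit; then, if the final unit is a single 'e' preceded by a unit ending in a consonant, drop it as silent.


Word: "electricity" (11 letters)
Left-to-right scan:
  (1) 'e' (letter)
  (2) 'l' (letter)
  (3) 'e' (letter)
  (4) 'c' (letter)
  (5) 't' (letter)
  (6) 'r' (letter)
  (7) 'i' (letter)
  (8) 'c' (letter)
  (9) 'i' (letter)
  (10) 't' (letter)
  (11) 'y' (letter)
Units from scan: 11
Sound units = 11 units


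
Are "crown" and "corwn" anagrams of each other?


Word 1: "crown" → sorted: cnorw
Word 2: "corwn" → sorted: cnorw
Same letters? cnorw == cnorw
Anagram = Yes


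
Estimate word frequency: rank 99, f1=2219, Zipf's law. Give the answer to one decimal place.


Zipf's law: f(r) = f(1) / r
f(1) = 2219
f(99) = 2219 / 99
= 22.4 occurrences


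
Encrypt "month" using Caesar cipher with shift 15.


Word: "month"
Shift: 15
Each letter → (letter + shift) mod 26:
  'm' (12) + 15 = 1 → 'b'
  'o' (14) + 15 = 3 → 'd'
  'n' (13) + 15 = 2 → 'c'
  't' (19) + 15 = 8 → 'i'
  'h' (7) + 15 = 22 → 'w'
Result = "bdciw"


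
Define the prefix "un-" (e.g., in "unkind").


Prefix: un-
As in: unkind -> un- + kind
Meaning = not / reverse


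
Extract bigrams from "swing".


Word: "swing" (length 5)
Number of bigrams = 5 - 2 + 1 = 4
  Position 0: "sw"
  Position 1: "wi"
  Position 2: "in"
  Position 3: "ng"
Bigrams = "sw", "wi", "in", "ng"


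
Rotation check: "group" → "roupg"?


Word: "group", Candidate: "roupg"
Method: check if candidate is substring of word+word
"groupgroup" contains "roupg"? Yes
Is rotation = Yes


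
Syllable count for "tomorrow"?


Word: "tomorrow"
Syllable breakdown: to-mor-row
Counting: 3 parts
= 3 syllables


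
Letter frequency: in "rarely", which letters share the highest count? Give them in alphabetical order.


Word: "rarely"
Letter counts:
  'a': 1
  'e': 1
  'l': 1
  'r': 2
  'y': 1
Maximum count = 2
Most frequent = 'r' (2 times each)


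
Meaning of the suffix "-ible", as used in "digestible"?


Suffix: -ible
Example: digestible = digest + -ible
Meaning = capable of


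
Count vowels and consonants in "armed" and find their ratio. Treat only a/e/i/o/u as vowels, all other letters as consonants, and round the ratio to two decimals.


Word: "armed"
Vowels (a,e,i,o,u): 2
Consonants: 3
Ratio = 2/3
= 0.67


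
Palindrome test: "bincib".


Word: "bincib"
Reversed: "bicnib"
Forward == Backward? bincib != bicnib
Palindrome = No


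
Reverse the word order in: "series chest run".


Original: "series chest run"
Words (1..n): series | chest | run
Reversed (n..1): run | chest | series
Result = "run chest series"


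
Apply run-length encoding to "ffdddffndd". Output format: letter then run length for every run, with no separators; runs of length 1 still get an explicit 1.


String: "ffdddffndd"
Scanning for consecutive runs:
  'f' x 2
  'd' x 3
  'f' x 2
  'n' x 1
  'd' x 2
RLE = "f2d3f2n1d2"


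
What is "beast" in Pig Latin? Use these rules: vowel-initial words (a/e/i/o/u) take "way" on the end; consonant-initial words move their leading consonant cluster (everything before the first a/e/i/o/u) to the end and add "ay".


Word: "beast"
Starts with consonant(s) → move to end, add 'ay'
Consonant cluster: "b"
Pig Latin = "eastbay"


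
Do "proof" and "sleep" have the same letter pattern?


Pattern of "proof": [0, 1, 2, 2, 3]
Pattern of "sleep": [0, 1, 2, 2, 3]
Patterns match
Same pattern = Yes


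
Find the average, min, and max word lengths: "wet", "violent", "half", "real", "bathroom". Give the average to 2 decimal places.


Lengths: "wet"=3, "violent"=7, "half"=4, "real"=4, "bathroom"=8
Sum = 26, Count = 5
Average = 26/5 = 5.20
= avg=5.20, min=3, max=8


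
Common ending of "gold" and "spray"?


Word 1: "gold"
Word 2: "spray"
Comparing from end:
  Pos -1: 'd' != 'y' (stop)
LCS = "" (length 0)


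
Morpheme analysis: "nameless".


Word: "nameless"
Morphemes: name + -less
Each morpheme carries meaning
= 2 morphemes


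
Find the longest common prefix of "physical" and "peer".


Word 1: "physical"
Word 2: "peer"
Comparing from start:
  Pos 0: 'p' == 'p'
  Pos 1: 'h' != 'e' (stop)
LCP = "p" (length 1)


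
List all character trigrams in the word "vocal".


Word: "vocal" (length 5)
Number of trigrams = 5 - 3 + 1 = 3
  Position 0: "voc"
  Position 1: "oca"
  Position 2: "cal"
Trigrams = "voc", "oca", "cal"


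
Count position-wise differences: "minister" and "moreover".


Comparing character by character (same length = 8):
  Pos 0: 'm' vs 'm' =
  Pos 1: 'i' vs 'o' !=
  Pos 2: 'n' vs 'r' !=
  Pos 3: 'i' vs 'e' !=
  Pos 4: 's' vs 'o' !=
  Pos 5: 't' vs 'v' !=
  Pos 6: 'e' vs 'e' =
  Pos 7: 'r' vs 'r' =
Hamming distance = 5


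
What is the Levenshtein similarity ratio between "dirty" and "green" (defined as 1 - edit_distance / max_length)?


Word 1: "dirty" (length 5)
Word 2: "green" (length 5)
One optimal edit sequence:
  1. substitute 'd' -> 'g'  (+1)
  2. substitute 'i' -> 'r'  (+1)
  3. substitute 'r' -> 'e'  (+1)
  4. substitute 't' -> 'e'  (+1)
  5. substitute 'y' -> 'n'  (+1)
Edit distance = 5
Max length = max(5, 5) = 5
Similarity = 1 - 5/5
= 0.0000


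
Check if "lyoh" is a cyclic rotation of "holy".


Word: "holy", Candidate: "lyoh"
Method: check if candidate is substring of word+word
"holyholy" contains "lyoh"? No
Is rotation = No


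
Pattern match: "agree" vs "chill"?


Pattern of "agree": [0, 1, 2, 3, 3]
Pattern of "chill": [0, 1, 2, 3, 3]
Patterns match
Same pattern = Yes


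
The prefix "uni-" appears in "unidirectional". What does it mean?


Prefix: uni-
Example: unidirectional (uni- + directional)
Meaning = one


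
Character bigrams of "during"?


Word: "during" (length 6)
Number of bigrams = 6 - 2 + 1 = 5
  Position 0: "du"
  Position 1: "ur"
  Position 2: "ri"
  Position 3: "in"
  Position 4: "ng"
Bigrams = "du", "ur", "ri", "in", "ng"


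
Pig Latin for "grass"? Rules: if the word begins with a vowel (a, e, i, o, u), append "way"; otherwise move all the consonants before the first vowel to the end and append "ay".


Word: "grass"
Starts with consonant(s) → move to end, add 'ay'
Consonant cluster: "gr"
Pig Latin = "assgray"


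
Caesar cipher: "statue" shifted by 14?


Word: "statue"
Shift: 14
Each letter → (letter + shift) mod 26:
  's' (18) + 14 = 6 → 'g'
  't' (19) + 14 = 7 → 'h'
  'a' (0) + 14 = 14 → 'o'
  't' (19) + 14 = 7 → 'h'
  'u' (20) + 14 = 8 → 'i'
  'e' (4) + 14 = 18 → 's'
Result = "ghohis"


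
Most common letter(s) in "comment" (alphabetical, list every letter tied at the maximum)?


Word: "comment"
Letter counts:
  'c': 1
  'e': 1
  'm': 2
  'n': 1
  'o': 1
  't': 1
Maximum count = 2
Most frequent = 'm' (2 times each)


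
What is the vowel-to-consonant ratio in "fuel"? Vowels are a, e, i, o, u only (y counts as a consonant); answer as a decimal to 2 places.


Word: "fuel"
Vowels (a,e,i,o,u): 2
Consonants: 2
Ratio = 2/2
= 1.00


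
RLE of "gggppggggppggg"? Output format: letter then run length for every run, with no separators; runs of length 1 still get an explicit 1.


String: "gggppggggppggg"
Scanning for consecutive runs:
  'g' x 3
  'p' x 2
  'g' x 4
  'p' x 2
  'g' x 3
RLE = "g3p2g4p2g3"


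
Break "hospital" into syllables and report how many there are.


Word: "hospital"
Syllable breakdown: hos / pi / tal
Counting: 3 parts
= 3 syllables


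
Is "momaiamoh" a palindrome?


Word: "momaiamoh"
Reversed: "homaiamom"
Forward == Backward? momaiamoh != homaiamom
Palindrome = No


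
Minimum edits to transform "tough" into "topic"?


Word 1: "tough" (length 5)
Word 2: "topic" (length 5)
One optimal edit sequence (insert/delete/substitute each cost 1):
  1. keep 't'
  2. keep 'o'
  3. substitute 'u' -> 'p'  (+1)
  4. substitute 'g' -> 'i'  (+1)
  5. substitute 'h' -> 'c'  (+1)
Total edit operations: 3
Edit distance = 3


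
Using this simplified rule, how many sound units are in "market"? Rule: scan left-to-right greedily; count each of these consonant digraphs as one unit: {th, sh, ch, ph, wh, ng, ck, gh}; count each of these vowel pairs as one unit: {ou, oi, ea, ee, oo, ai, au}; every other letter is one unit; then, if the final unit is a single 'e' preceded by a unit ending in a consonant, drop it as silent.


Word: "market" (6 letters)
Left-to-right scan:
  1. 'm' (letter)
  2. 'a' (letter)
  3. 'r' (letter)
  4. 'k' (letter)
  5. 'e' (letter)
  6. 't' (letter)
Units from scan: 6
Sound units = 6 units


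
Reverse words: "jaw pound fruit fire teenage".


Original: "jaw pound fruit fire teenage"
Words (1..n): jaw | pound | fruit | fire | teenage
Reversed (n..1): teenage | fire | fruit | pound | jaw
Result = "teenage fire fruit pound jaw"


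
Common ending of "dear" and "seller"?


Word 1: "dear"
Word 2: "seller"
Comparing from end:
  Pos -1: 'r' == 'r'
  Pos -2: 'a' != 'e' (stop)
LCS = "r" (length 1)


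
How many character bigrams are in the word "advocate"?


Word: "advocate" (length 8)
Number of 2-grams = length - 2 + 1 = 8 - 2 + 1
= 7


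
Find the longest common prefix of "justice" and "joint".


Word 1: "justice"
Word 2: "joint"
Comparing from start:
  Pos 0: 'j' == 'j'
  Pos 1: 'u' != 'o' (stop)
LCP = "j" (length 1)


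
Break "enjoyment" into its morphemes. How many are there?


Word: "enjoyment"
Morphemes: en- | joy | -ment
Each morpheme carries meaning
= 3 morphemes


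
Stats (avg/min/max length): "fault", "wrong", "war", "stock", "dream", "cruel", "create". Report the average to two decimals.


Lengths: "fault"=5, "wrong"=5, "war"=3, "stock"=5, "dream"=5, "cruel"=5, "create"=6
Sum = 34, Count = 7
Average = 34/7 = 4.86
= avg=4.86, min=3, max=6


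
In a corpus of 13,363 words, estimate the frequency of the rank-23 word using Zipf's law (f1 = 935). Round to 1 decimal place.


Zipf's law: f(r) = f(1) / r
f(1) = 935
f(23) = 935 / 23
= 40.7 occurrences


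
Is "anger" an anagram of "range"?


Word 1: "range" → sorted: aegnr
Word 2: "anger" → sorted: aegnr
Same letters? aegnr == aegnr
Anagram = Yes


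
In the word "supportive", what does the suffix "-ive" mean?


Suffix: -ive
Example: supportive (support + -ive)
Meaning = tending to


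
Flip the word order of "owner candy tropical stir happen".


Original: "owner candy tropical stir happen"
Words (1..n): owner | candy | tropical | stir | happen
Reversed (n..1): happen | stir | tropical | candy | owner
Result = "happen stir tropical candy owner"


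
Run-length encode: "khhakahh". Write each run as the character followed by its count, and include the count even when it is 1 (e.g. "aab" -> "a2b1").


String: "khhakahh"
Scanning for consecutive runs:
  'k' x 1
  'h' x 2
  'a' x 1
  'k' x 1
  'a' x 1
  'h' x 2
RLE = "k1h2a1k1a1h2"


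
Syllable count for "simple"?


Word: "simple"
Syllable breakdown: sim-ple
Counting: 2 parts
= 2 syllables


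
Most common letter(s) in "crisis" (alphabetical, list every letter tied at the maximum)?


Word: "crisis"
Letter counts:
  'c': 1
  'i': 2
  'r': 1
  's': 2
Maximum count = 2
Most frequent = 'i', 's' (2 times each)


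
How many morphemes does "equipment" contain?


Word: "equipment"
Morphemes: equip / -ment
Each morpheme carries meaning
= 2 morphemes


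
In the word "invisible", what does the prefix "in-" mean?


Prefix: in-
Example: invisible = in- + visible
Meaning = not / into


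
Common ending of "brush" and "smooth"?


Word 1: "brush"
Word 2: "smooth"
Comparing from end:
  Pos -1: 'h' == 'h'
  Pos -2: 's' != 't' (stop)
LCS = "h" (length 1)


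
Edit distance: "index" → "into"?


Word 1: "index" (length 5)
Word 2: "into" (length 4)
One optimal edit sequence (insert/delete/substitute each cost 1):
  1. keep 'i'
  2. keep 'n'
  3. delete 'd'  (+1)
  4. substitute 'e' -> 't'  (+1)
  5. substitute 'x' -> 'o'  (+1)
Total edit operations: 3
Edit distance = 3


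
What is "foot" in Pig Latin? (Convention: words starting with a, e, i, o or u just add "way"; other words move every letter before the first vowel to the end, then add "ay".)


Word: "foot"
Starts with consonant(s) → move to end, add 'ay'
Consonant cluster: "f"
Pig Latin = "ootfay"


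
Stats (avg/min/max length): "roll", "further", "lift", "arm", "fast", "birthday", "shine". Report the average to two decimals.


Lengths: "roll"=4, "further"=7, "lift"=4, "arm"=3, "fast"=4, "birthday"=8, "shine"=5
Sum = 35, Count = 7
Average = 35/7 = 5.00
= avg=5.00, min=3, max=8


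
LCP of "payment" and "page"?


Word 1: "payment"
Word 2: "page"
Comparing from start:
  Pos 0: 'p' == 'p'
  Pos 1: 'a' == 'a'
  Pos 2: 'y' != 'g' (stop)
LCP = "pa" (length 2)


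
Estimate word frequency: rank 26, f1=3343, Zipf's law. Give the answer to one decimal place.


Zipf's law: f(r) = f(1) / r
f(1) = 3343
f(26) = 3343 / 26
= 128.6 occurrences


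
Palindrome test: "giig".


Word: "giig"
Reversed: "giig"
Forward == Backward? giig == giig
Palindrome = Yes


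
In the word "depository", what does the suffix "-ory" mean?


Suffix: -ory
Example: depository = deposit + -ory
Meaning = relating to / place for


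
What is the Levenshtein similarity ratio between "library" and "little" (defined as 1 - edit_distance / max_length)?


Word 1: "library" (length 7)
Word 2: "little" (length 6)
One optimal edit sequence:
  1. keep 'l'
  2. keep 'i'
  3. delete 'b'  (+1)
  4. substitute 'r' -> 't'  (+1)
  5. substitute 'a' -> 't'  (+1)
  6. substitute 'r' -> 'l'  (+1)
  7. substitute 'y' -> 'e'  (+1)
Edit distance = 5
Max length = max(7, 6) = 7
Similarity = 1 - 5/7
= 0.2857


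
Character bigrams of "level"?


Word: "level" (length 5)
Number of bigrams = 5 - 2 + 1 = 4
  Position 0: "le"
  Position 1: "ev"
  Position 2: "ve"
  Position 3: "el"
Bigrams = "le", "ev", "ve", "el"


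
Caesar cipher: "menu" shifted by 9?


Word: "menu"
Shift: 9
Each letter → (letter + shift) mod 26:
  'm' (12) + 9 = 21 → 'v'
  'e' (4) + 9 = 13 → 'n'
  'n' (13) + 9 = 22 → 'w'
  'u' (20) + 9 = 3 → 'd'
Result = "vnwd"


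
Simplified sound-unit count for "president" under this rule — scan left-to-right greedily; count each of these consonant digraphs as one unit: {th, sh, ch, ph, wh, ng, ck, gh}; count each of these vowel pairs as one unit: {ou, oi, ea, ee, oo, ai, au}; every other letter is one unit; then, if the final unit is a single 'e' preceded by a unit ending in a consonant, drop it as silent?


Word: "president" (9 letters)
Left-to-right scan:
  (1) 'p' (letter)
  (2) 'r' (letter)
  (3) 'e' (letter)
  (4) 's' (letter)
  (5) 'i' (letter)
  (6) 'd' (letter)
  (7) 'e' (letter)
  (8) 'n' (letter)
  (9) 't' (letter)
Units from scan: 9
Sound units = 9 units


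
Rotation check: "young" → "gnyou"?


Word: "young", Candidate: "gnyou"
Method: check if candidate is substring of word+word
"youngyoung" contains "gnyou"? No
Is rotation = No


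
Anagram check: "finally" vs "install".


Word 1: "finally" → sorted: afillny
Word 2: "install" → sorted: aillnst
Same letters? afillny != aillnst
Anagram = No


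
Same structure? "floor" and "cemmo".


Pattern of "floor": [0, 1, 2, 2, 3]
Pattern of "cemmo": [0, 1, 2, 2, 3]
Patterns match
Same pattern = Yes


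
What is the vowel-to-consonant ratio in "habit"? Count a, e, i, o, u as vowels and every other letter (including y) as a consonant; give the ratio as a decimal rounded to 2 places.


Word: "habit"
Vowels (a,e,i,o,u): 2
Consonants: 3
Ratio = 2/3
= 0.67


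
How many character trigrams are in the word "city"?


Word: "city" (length 4)
Number of 3-grams = length - 3 + 1 = 4 - 3 + 1
= 2


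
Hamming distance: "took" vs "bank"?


Comparing character by character (same length = 4):
  Pos 0: 't' vs 'b' !=
  Pos 1: 'o' vs 'a' !=
  Pos 2: 'o' vs 'n' !=
  Pos 3: 'k' vs 'k' =
Hamming distance = 3


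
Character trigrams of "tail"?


Word: "tail" (length 4)
Number of trigrams = 4 - 3 + 1 = 2
  Position 0: "tai"
  Position 1: "ail"
Trigrams = "tai", "ail"


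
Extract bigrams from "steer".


Word: "steer" (length 5)
Number of bigrams = 5 - 2 + 1 = 4
  Position 0: "st"
  Position 1: "te"
  Position 2: "ee"
  Position 3: "er"
Bigrams = "st", "te", "ee", "er"


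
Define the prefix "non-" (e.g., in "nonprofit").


Prefix: non-
As in: nonprofit -> non- + profit
Meaning = not


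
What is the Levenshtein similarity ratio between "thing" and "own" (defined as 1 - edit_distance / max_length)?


Word 1: "thing" (length 5)
Word 2: "own" (length 3)
One optimal edit sequence:
  1. delete 't'  (+1)
  2. substitute 'h' -> 'o'  (+1)
  3. substitute 'i' -> 'w'  (+1)
  4. keep 'n'
  5. delete 'g'  (+1)
Edit distance = 4
Max length = max(5, 3) = 5
Similarity = 1 - 4/5
= 0.2000


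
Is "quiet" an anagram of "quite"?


Word 1: "quite" → sorted: eiqtu
Word 2: "quiet" → sorted: eiqtu
Same letters? eiqtu == eiqtu
Anagram = Yes


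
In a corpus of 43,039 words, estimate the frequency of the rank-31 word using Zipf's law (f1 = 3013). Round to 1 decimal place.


Zipf's law: f(r) = f(1) / r
f(1) = 3013
f(31) = 3013 / 31
= 97.2 occurrences


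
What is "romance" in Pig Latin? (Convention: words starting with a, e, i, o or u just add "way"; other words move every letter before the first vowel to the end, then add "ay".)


Word: "romance"
Starts with consonant(s) → move to end, add 'ay'
Consonant cluster: "r"
Pig Latin = "omanceray"


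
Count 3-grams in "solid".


Word: "solid" (length 5)
Number of 3-grams = length - 3 + 1 = 5 - 3 + 1
= 3


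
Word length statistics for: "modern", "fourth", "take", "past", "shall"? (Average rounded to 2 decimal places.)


Lengths: "modern"=6, "fourth"=6, "take"=4, "past"=4, "shall"=5
Sum = 25, Count = 5
Average = 25/5 = 5.00
= avg=5.00, min=4, max=6


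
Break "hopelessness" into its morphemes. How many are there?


Word: "hopelessness"
Morphemes: hope / -less / -ness
Each morpheme carries meaning
= 3 morphemes


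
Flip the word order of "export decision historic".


Original: "export decision historic"
Words (1..n): export | decision | historic
Reversed (n..1): historic | decision | export
Result = "historic decision export"


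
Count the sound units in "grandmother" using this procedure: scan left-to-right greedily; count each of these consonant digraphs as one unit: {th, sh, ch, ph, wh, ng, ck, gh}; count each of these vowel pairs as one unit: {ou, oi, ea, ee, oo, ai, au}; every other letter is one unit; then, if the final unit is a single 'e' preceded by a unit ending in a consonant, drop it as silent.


Word: "grandmother" (11 letters)
Left-to-right scan:
  (1) 'g' (letter)
  (2) 'r' (letter)
  (3) 'a' (letter)
  (4) 'n' (letter)
  (5) 'd' (letter)
  (6) 'm' (letter)
  (7) 'o' (letter)
  (8) 'th' (digraph)
  (9) 'e' (letter)
  (10) 'r' (letter)
Units from scan: 10
Sound units = 10 units


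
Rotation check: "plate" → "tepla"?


Word: "plate", Candidate: "tepla"
Method: check if candidate is substring of word+word
"plateplate" contains "tepla"? Yes
Is rotation = Yes


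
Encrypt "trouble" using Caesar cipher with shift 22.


Word: "trouble"
Shift: 22
Each letter → (letter + shift) mod 26:
  't' (19) + 22 = 15 → 'p'
  'r' (17) + 22 = 13 → 'n'
  'o' (14) + 22 = 10 → 'k'
  'u' (20) + 22 = 16 → 'q'
  'b' (1) + 22 = 23 → 'x'
  'l' (11) + 22 = 7 → 'h'
  'e' (4) + 22 = 0 → 'a'
Result = "pnkqxha"


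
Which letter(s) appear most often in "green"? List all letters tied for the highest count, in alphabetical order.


Word: "green"
Letter counts:
  'e': 2
  'g': 1
  'n': 1
  'r': 1
Maximum count = 2
Most frequent = 'e' (2 times each)


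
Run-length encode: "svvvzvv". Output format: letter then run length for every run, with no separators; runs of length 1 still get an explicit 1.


String: "svvvzvv"
Scanning for consecutive runs:
  's' x 1
  'v' x 3
  'z' x 1
  'v' x 2
RLE = "s1v3z1v2"


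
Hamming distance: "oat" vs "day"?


Comparing character by character (same length = 3):
  Pos 0: 'o' vs 'd' !=
  Pos 1: 'a' vs 'a' =
  Pos 2: 't' vs 'y' !=
Hamming distance = 2


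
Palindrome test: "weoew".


Word: "weoew"
Reversed: "weoew"
Forward == Backward? weoew == weoew
Palindrome = Yes


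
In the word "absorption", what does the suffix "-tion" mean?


Suffix: -tion
Example: absorption = absorb + -tion, with a spelling change
Meaning = act or process


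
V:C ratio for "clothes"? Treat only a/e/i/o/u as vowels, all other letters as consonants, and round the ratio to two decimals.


Word: "clothes"
Vowels (a,e,i,o,u): 2
Consonants: 5
Ratio = 2/5
= 0.40


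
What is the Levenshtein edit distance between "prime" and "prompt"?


Word 1: "prime" (length 5)
Word 2: "prompt" (length 6)
One optimal edit sequence (insert/delete/substitute each cost 1):
  1. keep 'p'
  2. keep 'r'
  3. substitute 'i' -> 'o'  (+1)
  4. keep 'm'
  5. insert 'p'  (+1)
  6. substitute 'e' -> 't'  (+1)
Total edit operations: 3
Edit distance = 3


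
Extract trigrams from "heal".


Word: "heal" (length 4)
Number of trigrams = 4 - 3 + 1 = 2
  Position 0: "hea"
  Position 1: "eal"
Trigrams = "hea", "eal"


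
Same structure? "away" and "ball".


Pattern of "away": [0, 1, 0, 2]
Pattern of "ball": [0, 1, 2, 2]
Patterns do not match
Same pattern = No


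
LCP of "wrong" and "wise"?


Word 1: "wrong"
Word 2: "wise"
Comparing from start:
  Pos 0: 'w' == 'w'
  Pos 1: 'r' != 'i' (stop)
LCP = "w" (length 1)


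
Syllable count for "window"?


Word: "window"
Syllable breakdown: win | dow
Counting: 2 parts
= 2 syllables
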